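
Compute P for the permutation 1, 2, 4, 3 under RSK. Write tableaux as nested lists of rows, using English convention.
P = [[1, 2, 3], [4]]

Insert 1: appended to row 1. P = [[1]].
Insert 2: appended to row 1. P = [[1, 2]].
Insert 4: appended to row 1. P = [[1, 2, 4]].
Insert 3: 3 bumps 4 from row 1; 4 starts row 2. P = [[1, 2, 3], [4]].

So P = [[1, 2, 3], [4]].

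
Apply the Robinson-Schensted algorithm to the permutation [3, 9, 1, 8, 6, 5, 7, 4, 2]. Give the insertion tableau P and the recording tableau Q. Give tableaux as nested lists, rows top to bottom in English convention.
Insert each entry of the permutation into P by Schensted row insertion, recording in Q the position of each new cell.

Insert 3: appended to row 1. P = [[3]].
Insert 9: appended to row 1. P = [[3, 9]].
Insert 1: 1 bumps 3 from row 1; 3 starts row 2. P = [[1, 9], [3]].
Insert 8: 8 bumps 9 from row 1; 9 appends to row 2. P = [[1, 8], [3, 9]].
Insert 6: 6 bumps 8 from row 1; 8 bumps 9 from row 2; 9 starts row 3. P = [[1, 6], [3, 8], [9]].
Insert 5: 5 bumps 6 from row 1; 6 bumps 8 from row 2; 8 bumps 9 from row 3; 9 starts row 4. P = [[1, 5], [3, 6], [8], [9]].
Insert 7: appended to row 1. P = [[1, 5, 7], [3, 6], [8], [9]].
Insert 4: 4 bumps 5 from row 1; 5 bumps 6 from row 2; 6 bumps 8 from row 3; 8 bumps 9 from row 4; 9 starts row 5. P = [[1, 4, 7], [3, 5], [6], [8], [9]].
Insert 2: 2 bumps 4 from row 1; 4 bumps 5 from row 2; 5 bumps 6 from row 3; 6 bumps 8 from row 4; 8 bumps 9 from row 5; 9 starts row 6. P = [[1, 2, 7], [3, 4], [5], [6], [8], [9]].

So P = [[1, 2, 7], [3, 4], [5], [6], [8], [9]], Q = [[1, 2, 7], [3, 4], [5], [6], [8], [9]].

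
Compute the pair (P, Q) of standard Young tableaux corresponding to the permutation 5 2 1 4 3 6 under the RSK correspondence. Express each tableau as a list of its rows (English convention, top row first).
Insert each entry of the permutation into P by Schensted row insertion, recording in Q the position of each new cell.

After inserting 5: P = [[5]].
After inserting 2: P = [[2], [5]].
After inserting 1: P = [[1], [2], [5]].
After inserting 4: P = [[1, 4], [2], [5]].
After inserting 3: P = [[1, 3], [2, 4], [5]].
After inserting 6: P = [[1, 3, 6], [2, 4], [5]].

So P = [[1, 3, 6], [2, 4], [5]], Q = [[1, 4, 6], [2, 5], [3]].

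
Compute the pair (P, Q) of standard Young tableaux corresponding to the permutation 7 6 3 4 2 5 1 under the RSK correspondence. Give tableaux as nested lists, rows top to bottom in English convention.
P = [[1, 4, 5], [2], [3], [6], [7]], Q = [[1, 4, 6], [2], [3], [5], [7]]

Insert each entry of the permutation into P by Schensted row insertion, recording in Q the position of each new cell.

Insert 7: appended to row 1. P = [[7]].
Insert 6: 6 bumps 7 from row 1; 7 starts row 2. P = [[6], [7]].
Insert 3: 3 bumps 6 from row 1; 6 bumps 7 from row 2; 7 starts row 3. P = [[3], [6], [7]].
Insert 4: appended to row 1. P = [[3, 4], [6], [7]].
Insert 2: 2 bumps 3 from row 1; 3 bumps 6 from row 2; 6 bumps 7 from row 3; 7 starts row 4. P = [[2, 4], [3], [6], [7]].
Insert 5: appended to row 1. P = [[2, 4, 5], [3], [6], [7]].
Insert 1: 1 bumps 2 from row 1; 2 bumps 3 from row 2; 3 bumps 6 from row 3; 6 bumps 7 from row 4; 7 starts row 5. P = [[1, 4, 5], [2], [3], [6], [7]].

So P = [[1, 4, 5], [2], [3], [6], [7]], Q = [[1, 4, 6], [2], [3], [5], [7]].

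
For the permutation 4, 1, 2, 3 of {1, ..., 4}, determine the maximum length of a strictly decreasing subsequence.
2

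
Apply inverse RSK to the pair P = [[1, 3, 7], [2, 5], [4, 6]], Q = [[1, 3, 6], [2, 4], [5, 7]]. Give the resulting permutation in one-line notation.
4 2 6 5 1 7 3

Reverse the RSK construction: for i from n down to 1, find the cell of Q containing i, remove the entry at that cell from P, and reverse-bump it up through P; the value ejected from row 1 is w(i).

Step i=7: Q has 7 at row 3, column 2; remove 6 from row 3 of P and reverse-bump: 6 enters row 2 and ejects 5; 5 enters row 1 and ejects 3. So w(7) = 3. P is now [[1, 5, 7], [2, 6], [4]].
Step i=6: Q has 6 at row 1, column 3; remove that cell from P, ejecting 7. So w(6) = 7. P is now [[1, 5], [2, 6], [4]].
Step i=5: Q has 5 at row 3, column 1; remove 4 from row 3 of P and reverse-bump: 4 enters row 2 and ejects 2; 2 enters row 1 and ejects 1. So w(5) = 1. P is now [[2, 5], [4, 6]].
Step i=4: Q has 4 at row 2, column 2; remove 6 from row 2 of P and reverse-bump: 6 enters row 1 and ejects 5. So w(4) = 5. P is now [[2, 6], [4]].
Step i=3: Q has 3 at row 1, column 2; remove that cell from P, ejecting 6. So w(3) = 6. P is now [[2], [4]].
Step i=2: Q has 2 at row 2, column 1; remove 4 from row 2 of P and reverse-bump: 4 enters row 1 and ejects 2. So w(2) = 2. P is now [[4]].
Step i=1: Q has 1 at row 1, column 1; remove that cell from P, ejecting 4. So w(1) = 4. P is now [].

So w = 4 2 6 5 1 7 3.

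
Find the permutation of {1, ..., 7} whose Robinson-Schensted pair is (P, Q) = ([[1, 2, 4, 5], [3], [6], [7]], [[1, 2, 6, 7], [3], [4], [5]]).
Reverse the RSK construction: for i from n down to 1, find the cell of Q containing i, remove the entry at that cell from P, and reverse-bump it up through P; the value ejected from row 1 is w(i).

Step i=7: Q has 7 at row 1, column 4; remove that cell from P, ejecting 5. So w(7) = 5. P is now [[1, 2, 4], [3], [6], [7]].
Step i=6: Q has 6 at row 1, column 3; remove that cell from P, ejecting 4. So w(6) = 4. P is now [[1, 2], [3], [6], [7]].
Step i=5: Q has 5 at row 4, column 1; remove 7 from row 4 of P and reverse-bump: 7 enters row 3 and ejects 6; 6 enters row 2 and ejects 3; 3 enters row 1 and ejects 2. So w(5) = 2. P is now [[1, 3], [6], [7]].
Step i=4: Q has 4 at row 3, column 1; remove 7 from row 3 of P and reverse-bump: 7 enters row 2 and ejects 6; 6 enters row 1 and ejects 3. So w(4) = 3. P is now [[1, 6], [7]].
Step i=3: Q has 3 at row 2, column 1; remove 7 from row 2 of P and reverse-bump: 7 enters row 1 and ejects 6. So w(3) = 6. P is now [[1, 7]].
Step i=2: Q has 2 at row 1, column 2; remove that cell from P, ejecting 7. So w(2) = 7. P is now [[1]].
Step i=1: Q has 1 at row 1, column 1; remove that cell from P, ejecting 1. So w(1) = 1. P is now [].

So w = 1 7 6 3 2 4 5.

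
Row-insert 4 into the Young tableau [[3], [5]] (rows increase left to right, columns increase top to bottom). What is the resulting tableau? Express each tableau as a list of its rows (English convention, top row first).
4 is larger than every entry of row 1, so it is appended to row 1. The new tableau is [[3, 4], [5]].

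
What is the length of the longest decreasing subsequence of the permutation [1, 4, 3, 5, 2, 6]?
3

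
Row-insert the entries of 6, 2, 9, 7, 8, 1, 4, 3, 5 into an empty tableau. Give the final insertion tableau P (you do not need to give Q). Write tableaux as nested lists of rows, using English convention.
P = [[1, 3, 5], [2, 4, 8], [6, 7], [9]]

Insert 6: appended to row 1. P = [[6]].
Insert 2: 2 bumps 6 from row 1; 6 starts row 2. P = [[2], [6]].
Insert 9: appended to row 1. P = [[2, 9], [6]].
Insert 7: 7 bumps 9 from row 1; 9 appends to row 2. P = [[2, 7], [6, 9]].
Insert 8: appended to row 1. P = [[2, 7, 8], [6, 9]].
Insert 1: 1 bumps 2 from row 1; 2 bumps 6 from row 2; 6 starts row 3. P = [[1, 7, 8], [2, 9], [6]].
Insert 4: 4 bumps 7 from row 1; 7 bumps 9 from row 2; 9 appends to row 3. P = [[1, 4, 8], [2, 7], [6, 9]].
Insert 3: 3 bumps 4 from row 1; 4 bumps 7 from row 2; 7 bumps 9 from row 3; 9 starts row 4. P = [[1, 3, 8], [2, 4], [6, 7], [9]].
Insert 5: 5 bumps 8 from row 1; 8 appends to row 2. P = [[1, 3, 5], [2, 4, 8], [6, 7], [9]].

So P = [[1, 3, 5], [2, 4, 8], [6, 7], [9]].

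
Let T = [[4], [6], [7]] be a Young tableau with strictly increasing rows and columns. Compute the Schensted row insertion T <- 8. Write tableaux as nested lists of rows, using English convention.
[[4, 8], [6], [7]]

8 is larger than every entry of row 1, so it is appended to row 1. The new tableau is [[4, 8], [6], [7]].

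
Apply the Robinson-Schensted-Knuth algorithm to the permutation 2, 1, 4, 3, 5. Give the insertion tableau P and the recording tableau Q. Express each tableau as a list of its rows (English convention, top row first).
P = [[1, 3, 5], [2, 4]], Q = [[1, 3, 5], [2, 4]]

Insert each entry of the permutation into P by Schensted row insertion, recording in Q the position of each new cell.

Insert 2: appended to row 1. P = [[2]].
Insert 1: 1 bumps 2 from row 1; 2 starts row 2. P = [[1], [2]].
Insert 4: appended to row 1. P = [[1, 4], [2]].
Insert 3: 3 bumps 4 from row 1; 4 appends to row 2. P = [[1, 3], [2, 4]].
Insert 5: appended to row 1. P = [[1, 3, 5], [2, 4]].

So P = [[1, 3, 5], [2, 4]], Q = [[1, 3, 5], [2, 4]].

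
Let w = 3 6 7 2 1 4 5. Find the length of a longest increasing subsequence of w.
3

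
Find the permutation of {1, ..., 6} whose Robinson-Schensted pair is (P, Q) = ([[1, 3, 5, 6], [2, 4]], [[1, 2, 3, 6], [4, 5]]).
2 4 5 1 3 6

Reverse the RSK construction: for i from n down to 1, find the cell of Q containing i, remove the entry at that cell from P, and reverse-bump it up through P; the value ejected from row 1 is w(i).

Step i=6: Q has 6 at row 1, column 4; remove that cell from P, ejecting 6. So w(6) = 6. P is now [[1, 3, 5], [2, 4]].
Step i=5: Q has 5 at row 2, column 2; remove 4 from row 2 of P and reverse-bump: 4 enters row 1 and ejects 3. So w(5) = 3. P is now [[1, 4, 5], [2]].
Step i=4: Q has 4 at row 2, column 1; remove 2 from row 2 of P and reverse-bump: 2 enters row 1 and ejects 1. So w(4) = 1. P is now [[2, 4, 5]].
Step i=3: Q has 3 at row 1, column 3; remove that cell from P, ejecting 5. So w(3) = 5. P is now [[2, 4]].
Step i=2: Q has 2 at row 1, column 2; remove that cell from P, ejecting 4. So w(2) = 4. P is now [[2]].
Step i=1: Q has 1 at row 1, column 1; remove that cell from P, ejecting 2. So w(1) = 2. P is now [].

So w = 2 4 5 1 3 6.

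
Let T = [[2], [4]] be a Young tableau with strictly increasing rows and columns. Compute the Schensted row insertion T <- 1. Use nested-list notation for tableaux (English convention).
[[1], [2], [4]]

In row 1, 1 replaces 2 (the leftmost entry greater than 1); 2 is bumped to row 2. In row 2, 2 replaces 4 (the leftmost entry greater than 2); 4 is bumped to row 3. 4 starts a new row 3. The new tableau is [[1], [2], [4]].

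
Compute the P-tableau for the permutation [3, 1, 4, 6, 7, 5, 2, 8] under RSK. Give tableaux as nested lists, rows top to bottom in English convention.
After inserting 3: P = [[3]].
After inserting 1: P = [[1], [3]].
After inserting 4: P = [[1, 4], [3]].
After inserting 6: P = [[1, 4, 6], [3]].
After inserting 7: P = [[1, 4, 6, 7], [3]].
After inserting 5: P = [[1, 4, 5, 7], [3, 6]].
After inserting 2: P = [[1, 2, 5, 7], [3, 4], [6]].
After inserting 8: P = [[1, 2, 5, 7, 8], [3, 4], [6]].

So P = [[1, 2, 5, 7, 8], [3, 4], [6]].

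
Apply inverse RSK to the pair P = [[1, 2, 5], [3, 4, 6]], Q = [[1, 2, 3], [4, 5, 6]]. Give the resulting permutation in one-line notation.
3 4 6 1 2 5

Reverse the RSK construction: for i from n down to 1, find the cell of Q containing i, remove the entry at that cell from P, and reverse-bump it up through P; the value ejected from row 1 is w(i).

Step i=6: Q has 6 at row 2, column 3; remove 6 from row 2 of P and reverse-bump: 6 enters row 1 and ejects 5. So w(6) = 5. P is now [[1, 2, 6], [3, 4]].
Step i=5: Q has 5 at row 2, column 2; remove 4 from row 2 of P and reverse-bump: 4 enters row 1 and ejects 2. So w(5) = 2. P is now [[1, 4, 6], [3]].
Step i=4: Q has 4 at row 2, column 1; remove 3 from row 2 of P and reverse-bump: 3 enters row 1 and ejects 1. So w(4) = 1. P is now [[3, 4, 6]].
Step i=3: Q has 3 at row 1, column 3; remove that cell from P, ejecting 6. So w(3) = 6. P is now [[3, 4]].
Step i=2: Q has 2 at row 1, column 2; remove that cell from P, ejecting 4. So w(2) = 4. P is now [[3]].
Step i=1: Q has 1 at row 1, column 1; remove that cell from P, ejecting 3. So w(1) = 3. P is now [].

So w = 3 4 6 1 2 5.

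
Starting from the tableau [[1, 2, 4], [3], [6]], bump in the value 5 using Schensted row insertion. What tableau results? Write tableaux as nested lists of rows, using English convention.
[[1, 2, 4, 5], [3], [6]]

5 is larger than every entry of row 1, so it is appended to row 1. The new tableau is [[1, 2, 4, 5], [3], [6]].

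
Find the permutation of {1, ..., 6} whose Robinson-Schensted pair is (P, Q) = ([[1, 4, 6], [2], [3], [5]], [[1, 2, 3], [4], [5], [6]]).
Reverse RSK: for i = n, n-1, ..., 1, locate i in Q, remove the corresponding corner cell from P, and reverse-bump its entry up through P; the value ejected from row 1 is w(i).

So w = 3 5 6 4 2 1.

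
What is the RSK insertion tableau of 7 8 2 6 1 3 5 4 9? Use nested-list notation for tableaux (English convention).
P = [[1, 3, 4, 9], [2, 5], [6, 8], [7]]

Insert 7: appended to row 1. P = [[7]].
Insert 8: appended to row 1. P = [[7, 8]].
Insert 2: 2 bumps 7 from row 1; 7 starts row 2. P = [[2, 8], [7]].
Insert 6: 6 bumps 8 from row 1; 8 appends to row 2. P = [[2, 6], [7, 8]].
Insert 1: 1 bumps 2 from row 1; 2 bumps 7 from row 2; 7 starts row 3. P = [[1, 6], [2, 8], [7]].
Insert 3: 3 bumps 6 from row 1; 6 bumps 8 from row 2; 8 appends to row 3. P = [[1, 3], [2, 6], [7, 8]].
Insert 5: appended to row 1. P = [[1, 3, 5], [2, 6], [7, 8]].
Insert 4: 4 bumps 5 from row 1; 5 bumps 6 from row 2; 6 bumps 7 from row 3; 7 starts row 4. P = [[1, 3, 4], [2, 5], [6, 8], [7]].
Insert 9: appended to row 1. P = [[1, 3, 4, 9], [2, 5], [6, 8], [7]].

So P = [[1, 3, 4, 9], [2, 5], [6, 8], [7]].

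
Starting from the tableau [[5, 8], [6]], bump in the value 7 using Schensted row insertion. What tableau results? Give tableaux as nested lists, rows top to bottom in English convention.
[[5, 7], [6, 8]]

In row 1, 7 replaces 8 (the leftmost entry greater than 7); 8 is bumped to row 2. 8 is appended to row 2. The new tableau is [[5, 7], [6, 8]].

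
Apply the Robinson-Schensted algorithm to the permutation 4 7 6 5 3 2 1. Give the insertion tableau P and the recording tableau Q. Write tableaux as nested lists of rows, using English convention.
Insert each entry of the permutation into P by Schensted row insertion, recording in Q the position of each new cell.

Insert 4: appended to row 1. P = [[4]].
Insert 7: appended to row 1. P = [[4, 7]].
Insert 6: 6 bumps 7 from row 1; 7 starts row 2. P = [[4, 6], [7]].
Insert 5: 5 bumps 6 from row 1; 6 bumps 7 from row 2; 7 starts row 3. P = [[4, 5], [6], [7]].
Insert 3: 3 bumps 4 from row 1; 4 bumps 6 from row 2; 6 bumps 7 from row 3; 7 starts row 4. P = [[3, 5], [4], [6], [7]].
Insert 2: 2 bumps 3 from row 1; 3 bumps 4 from row 2; 4 bumps 6 from row 3; 6 bumps 7 from row 4; 7 starts row 5. P = [[2, 5], [3], [4], [6], [7]].
Insert 1: 1 bumps 2 from row 1; 2 bumps 3 from row 2; 3 bumps 4 from row 3; 4 bumps 6 from row 4; 6 bumps 7 from row 5; 7 starts row 6. P = [[1, 5], [2], [3], [4], [6], [7]].

So P = [[1, 5], [2], [3], [4], [6], [7]], Q = [[1, 2], [3], [4], [5], [6], [7]].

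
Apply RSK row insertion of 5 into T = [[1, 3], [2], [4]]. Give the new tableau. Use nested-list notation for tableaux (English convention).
[[1, 3, 5], [2], [4]]

5 is larger than every entry of row 1, so it is appended to row 1. The new tableau is [[1, 3, 5], [2], [4]].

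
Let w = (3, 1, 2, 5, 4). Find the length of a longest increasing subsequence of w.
3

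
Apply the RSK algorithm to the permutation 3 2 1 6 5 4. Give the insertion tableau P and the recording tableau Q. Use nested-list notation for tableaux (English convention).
Insert each entry of the permutation into P by Schensted row insertion, recording in Q the position of each new cell.

Insert 3: appended to row 1. P = [[3]].
Insert 2: 2 bumps 3 from row 1; 3 starts row 2. P = [[2], [3]].
Insert 1: 1 bumps 2 from row 1; 2 bumps 3 from row 2; 3 starts row 3. P = [[1], [2], [3]].
Insert 6: appended to row 1. P = [[1, 6], [2], [3]].
Insert 5: 5 bumps 6 from row 1; 6 appends to row 2. P = [[1, 5], [2, 6], [3]].
Insert 4: 4 bumps 5 from row 1; 5 bumps 6 from row 2; 6 appends to row 3. P = [[1, 4], [2, 5], [3, 6]].

So P = [[1, 4], [2, 5], [3, 6]], Q = [[1, 4], [2, 5], [3, 6]].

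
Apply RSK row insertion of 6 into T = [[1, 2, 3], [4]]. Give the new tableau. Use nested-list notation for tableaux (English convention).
6 is larger than every entry of row 1, so it is appended to row 1. The new tableau is [[1, 2, 3, 6], [4]].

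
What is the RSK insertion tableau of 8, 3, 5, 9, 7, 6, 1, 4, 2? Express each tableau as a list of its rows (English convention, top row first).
After inserting 8: P = [[8]].
After inserting 3: P = [[3], [8]].
After inserting 5: P = [[3, 5], [8]].
After inserting 9: P = [[3, 5, 9], [8]].
After inserting 7: P = [[3, 5, 7], [8, 9]].
After inserting 6: P = [[3, 5, 6], [7, 9], [8]].
After inserting 1: P = [[1, 5, 6], [3, 9], [7], [8]].
After inserting 4: P = [[1, 4, 6], [3, 5], [7, 9], [8]].
After inserting 2: P = [[1, 2, 6], [3, 4], [5, 9], [7], [8]].

So P = [[1, 2, 6], [3, 4], [5, 9], [7], [8]].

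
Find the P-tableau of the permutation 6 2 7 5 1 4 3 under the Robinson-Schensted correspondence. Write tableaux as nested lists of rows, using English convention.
P = [[1, 3], [2, 4], [5, 7], [6]]

Insert 6: appended to row 1. P = [[6]].
Insert 2: 2 bumps 6 from row 1; 6 starts row 2. P = [[2], [6]].
Insert 7: appended to row 1. P = [[2, 7], [6]].
Insert 5: 5 bumps 7 from row 1; 7 appends to row 2. P = [[2, 5], [6, 7]].
Insert 1: 1 bumps 2 from row 1; 2 bumps 6 from row 2; 6 starts row 3. P = [[1, 5], [2, 7], [6]].
Insert 4: 4 bumps 5 from row 1; 5 bumps 7 from row 2; 7 appends to row 3. P = [[1, 4], [2, 5], [6, 7]].
Insert 3: 3 bumps 4 from row 1; 4 bumps 5 from row 2; 5 bumps 6 from row 3; 6 starts row 4. P = [[1, 3], [2, 4], [5, 7], [6]].

So P = [[1, 3], [2, 4], [5, 7], [6]].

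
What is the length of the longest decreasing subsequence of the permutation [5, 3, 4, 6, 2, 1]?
4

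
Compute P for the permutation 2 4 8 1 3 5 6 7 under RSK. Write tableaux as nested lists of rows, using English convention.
P = [[1, 3, 5, 6, 7], [2, 4, 8]]

After inserting 2: P = [[2]].
After inserting 4: P = [[2, 4]].
After inserting 8: P = [[2, 4, 8]].
After inserting 1: P = [[1, 4, 8], [2]].
After inserting 3: P = [[1, 3, 8], [2, 4]].
After inserting 5: P = [[1, 3, 5], [2, 4, 8]].
After inserting 6: P = [[1, 3, 5, 6], [2, 4, 8]].
After inserting 7: P = [[1, 3, 5, 6, 7], [2, 4, 8]].

So P = [[1, 3, 5, 6, 7], [2, 4, 8]].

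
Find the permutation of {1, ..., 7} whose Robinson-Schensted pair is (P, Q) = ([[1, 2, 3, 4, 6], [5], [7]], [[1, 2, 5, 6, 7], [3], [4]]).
1 7 5 2 3 4 6

Reverse RSK: for i = n, n-1, ..., 1, locate i in Q, remove the corresponding corner cell from P, and reverse-bump its entry up through P; the value ejected from row 1 is w(i).

So w = 1 7 5 2 3 4 6.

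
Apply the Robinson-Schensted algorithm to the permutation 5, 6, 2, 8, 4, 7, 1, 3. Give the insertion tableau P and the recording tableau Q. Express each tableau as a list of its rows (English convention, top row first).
P = [[1, 3, 7], [2, 4, 8], [5, 6]], Q = [[1, 2, 4], [3, 5, 6], [7, 8]]

Insert each entry of the permutation into P by Schensted row insertion, recording in Q the position of each new cell.

Insert 5: appended to row 1. P = [[5]].
Insert 6: appended to row 1. P = [[5, 6]].
Insert 2: 2 bumps 5 from row 1; 5 starts row 2. P = [[2, 6], [5]].
Insert 8: appended to row 1. P = [[2, 6, 8], [5]].
Insert 4: 4 bumps 6 from row 1; 6 appends to row 2. P = [[2, 4, 8], [5, 6]].
Insert 7: 7 bumps 8 from row 1; 8 appends to row 2. P = [[2, 4, 7], [5, 6, 8]].
Insert 1: 1 bumps 2 from row 1; 2 bumps 5 from row 2; 5 starts row 3. P = [[1, 4, 7], [2, 6, 8], [5]].
Insert 3: 3 bumps 4 from row 1; 4 bumps 6 from row 2; 6 appends to row 3. P = [[1, 3, 7], [2, 4, 8], [5, 6]].

So P = [[1, 3, 7], [2, 4, 8], [5, 6]], Q = [[1, 2, 4], [3, 5, 6], [7, 8]].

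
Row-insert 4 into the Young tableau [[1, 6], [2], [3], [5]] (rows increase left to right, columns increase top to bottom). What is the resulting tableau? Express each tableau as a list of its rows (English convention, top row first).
In row 1, 4 replaces 6 (the leftmost entry greater than 4); 6 is bumped to row 2. 6 is appended to row 2. The new tableau is [[1, 4], [2, 6], [3], [5]].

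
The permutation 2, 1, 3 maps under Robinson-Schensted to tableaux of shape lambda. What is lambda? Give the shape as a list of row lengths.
Row-insert each entry into an empty tableau.

After inserting 2: P = [[2]].
After inserting 1: P = [[1], [2]].
After inserting 3: P = [[1, 3], [2]].

The final insertion tableau P = [[1, 3], [2]] has shape [2, 1].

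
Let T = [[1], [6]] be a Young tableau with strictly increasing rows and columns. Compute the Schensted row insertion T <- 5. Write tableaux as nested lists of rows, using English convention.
5 is larger than every entry of row 1, so it is appended to row 1. The new tableau is [[1, 5], [6]].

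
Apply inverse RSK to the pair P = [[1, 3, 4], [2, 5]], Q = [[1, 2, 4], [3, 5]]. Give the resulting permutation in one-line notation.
2 3 1 5 4

Reverse the RSK construction: for i from n down to 1, find the cell of Q containing i, remove the entry at that cell from P, and reverse-bump it up through P; the value ejected from row 1 is w(i).

Step i=5: Q has 5 at row 2, column 2; remove 5 from row 2 of P and reverse-bump: 5 enters row 1 and ejects 4. So w(5) = 4. P is now [[1, 3, 5], [2]].
Step i=4: Q has 4 at row 1, column 3; remove that cell from P, ejecting 5. So w(4) = 5. P is now [[1, 3], [2]].
Step i=3: Q has 3 at row 2, column 1; remove 2 from row 2 of P and reverse-bump: 2 enters row 1 and ejects 1. So w(3) = 1. P is now [[2, 3]].
Step i=2: Q has 2 at row 1, column 2; remove that cell from P, ejecting 3. So w(2) = 3. P is now [[2]].
Step i=1: Q has 1 at row 1, column 1; remove that cell from P, ejecting 2. So w(1) = 2. P is now [].

So w = 2 3 1 5 4.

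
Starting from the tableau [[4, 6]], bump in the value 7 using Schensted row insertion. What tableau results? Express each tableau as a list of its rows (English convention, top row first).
[[4, 6, 7]]

7 is larger than every entry of row 1, so it is appended to row 1. The new tableau is [[4, 6, 7]].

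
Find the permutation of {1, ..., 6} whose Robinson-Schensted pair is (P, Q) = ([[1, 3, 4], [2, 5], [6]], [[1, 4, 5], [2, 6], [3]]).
Reverse the RSK construction: for i from n down to 1, find the cell of Q containing i, remove the entry at that cell from P, and reverse-bump it up through P; the value ejected from row 1 is w(i).

Step i=6: Q has 6 at row 2, column 2; remove 5 from row 2 of P and reverse-bump: 5 enters row 1 and ejects 4. So w(6) = 4. P is now [[1, 3, 5], [2], [6]].
Step i=5: Q has 5 at row 1, column 3; remove that cell from P, ejecting 5. So w(5) = 5. P is now [[1, 3], [2], [6]].
Step i=4: Q has 4 at row 1, column 2; remove that cell from P, ejecting 3. So w(4) = 3. P is now [[1], [2], [6]].
Step i=3: Q has 3 at row 3, column 1; remove 6 from row 3 of P and reverse-bump: 6 enters row 2 and ejects 2; 2 enters row 1 and ejects 1. So w(3) = 1. P is now [[2], [6]].
Step i=2: Q has 2 at row 2, column 1; remove 6 from row 2 of P and reverse-bump: 6 enters row 1 and ejects 2. So w(2) = 2. P is now [[6]].
Step i=1: Q has 1 at row 1, column 1; remove that cell from P, ejecting 6. So w(1) = 6. P is now [].

So w = 6 2 1 3 5 4.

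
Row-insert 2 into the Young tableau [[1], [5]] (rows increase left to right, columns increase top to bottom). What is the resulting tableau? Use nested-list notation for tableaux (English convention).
2 is larger than every entry of row 1, so it is appended to row 1. The new tableau is [[1, 2], [5]].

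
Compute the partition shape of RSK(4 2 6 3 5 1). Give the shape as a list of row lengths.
Row-insert each entry into an empty tableau.

After inserting 4: P = [[4]].
After inserting 2: P = [[2], [4]].
After inserting 6: P = [[2, 6], [4]].
After inserting 3: P = [[2, 3], [4, 6]].
After inserting 5: P = [[2, 3, 5], [4, 6]].
After inserting 1: P = [[1, 3, 5], [2, 6], [4]].

The final insertion tableau P = [[1, 3, 5], [2, 6], [4]] has shape [3, 2, 1].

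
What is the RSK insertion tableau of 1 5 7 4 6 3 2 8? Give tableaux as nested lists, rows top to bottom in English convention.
Insert 1: appended to row 1. P = [[1]].
Insert 5: appended to row 1. P = [[1, 5]].
Insert 7: appended to row 1. P = [[1, 5, 7]].
Insert 4: 4 bumps 5 from row 1; 5 starts row 2. P = [[1, 4, 7], [5]].
Insert 6: 6 bumps 7 from row 1; 7 appends to row 2. P = [[1, 4, 6], [5, 7]].
Insert 3: 3 bumps 4 from row 1; 4 bumps 5 from row 2; 5 starts row 3. P = [[1, 3, 6], [4, 7], [5]].
Insert 2: 2 bumps 3 from row 1; 3 bumps 4 from row 2; 4 bumps 5 from row 3; 5 starts row 4. P = [[1, 2, 6], [3, 7], [4], [5]].
Insert 8: appended to row 1. P = [[1, 2, 6, 8], [3, 7], [4], [5]].

So P = [[1, 2, 6, 8], [3, 7], [4], [5]].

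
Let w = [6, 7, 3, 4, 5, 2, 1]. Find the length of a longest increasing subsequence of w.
3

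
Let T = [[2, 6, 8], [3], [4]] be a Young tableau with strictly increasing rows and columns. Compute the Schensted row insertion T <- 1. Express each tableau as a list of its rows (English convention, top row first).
In row 1, 1 replaces 2 (the leftmost entry greater than 1); 2 is bumped to row 2. In row 2, 2 replaces 3 (the leftmost entry greater than 2); 3 is bumped to row 3. In row 3, 3 replaces 4 (the leftmost entry greater than 3); 4 is bumped to row 4. 4 starts a new row 4. The new tableau is [[1, 6, 8], [2], [3], [4]].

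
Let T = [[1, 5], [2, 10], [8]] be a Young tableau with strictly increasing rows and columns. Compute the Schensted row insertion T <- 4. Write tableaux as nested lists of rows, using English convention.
[[1, 4], [2, 5], [8, 10]]

In row 1, 4 replaces 5 (the leftmost entry greater than 4); 5 is bumped to row 2. In row 2, 5 replaces 10 (the leftmost entry greater than 5); 10 is bumped to row 3. 10 is appended to row 3. The new tableau is [[1, 4], [2, 5], [8, 10]].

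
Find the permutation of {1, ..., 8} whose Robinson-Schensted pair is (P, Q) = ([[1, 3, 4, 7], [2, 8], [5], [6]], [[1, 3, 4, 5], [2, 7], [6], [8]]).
6 2 3 5 8 4 7 1

Reverse the RSK construction: for i from n down to 1, find the cell of Q containing i, remove the entry at that cell from P, and reverse-bump it up through P; the value ejected from row 1 is w(i).

Step i=8: Q has 8 at row 4, column 1; remove 6 from row 4 of P and reverse-bump: 6 enters row 3 and ejects 5; 5 enters row 2 and ejects 2; 2 enters row 1 and ejects 1. So w(8) = 1. P is now [[2, 3, 4, 7], [5, 8], [6]].
Step i=7: Q has 7 at row 2, column 2; remove 8 from row 2 of P and reverse-bump: 8 enters row 1 and ejects 7. So w(7) = 7. P is now [[2, 3, 4, 8], [5], [6]].
Step i=6: Q has 6 at row 3, column 1; remove 6 from row 3 of P and reverse-bump: 6 enters row 2 and ejects 5; 5 enters row 1 and ejects 4. So w(6) = 4. P is now [[2, 3, 5, 8], [6]].
Step i=5: Q has 5 at row 1, column 4; remove that cell from P, ejecting 8. So w(5) = 8. P is now [[2, 3, 5], [6]].
Step i=4: Q has 4 at row 1, column 3; remove that cell from P, ejecting 5. So w(4) = 5. P is now [[2, 3], [6]].
Step i=3: Q has 3 at row 1, column 2; remove that cell from P, ejecting 3. So w(3) = 3. P is now [[2], [6]].
Step i=2: Q has 2 at row 2, column 1; remove 6 from row 2 of P and reverse-bump: 6 enters row 1 and ejects 2. So w(2) = 2. P is now [[6]].
Step i=1: Q has 1 at row 1, column 1; remove that cell from P, ejecting 6. So w(1) = 6. P is now [].

So w = 6 2 3 5 8 4 7 1.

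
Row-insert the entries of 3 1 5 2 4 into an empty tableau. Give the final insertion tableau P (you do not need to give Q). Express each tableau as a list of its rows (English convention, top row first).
P = [[1, 2, 4], [3, 5]]

Insert 3: appended to row 1. P = [[3]].
Insert 1: 1 bumps 3 from row 1; 3 starts row 2. P = [[1], [3]].
Insert 5: appended to row 1. P = [[1, 5], [3]].
Insert 2: 2 bumps 5 from row 1; 5 appends to row 2. P = [[1, 2], [3, 5]].
Insert 4: appended to row 1. P = [[1, 2, 4], [3, 5]].

So P = [[1, 2, 4], [3, 5]].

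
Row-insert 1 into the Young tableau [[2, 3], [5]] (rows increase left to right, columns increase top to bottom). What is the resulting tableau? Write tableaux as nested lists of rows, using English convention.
In row 1, 1 replaces 2 (the leftmost entry greater than 1); 2 is bumped to row 2. In row 2, 2 replaces 5 (the leftmost entry greater than 2); 5 is bumped to row 3. 5 starts a new row 3. The new tableau is [[1, 3], [2], [5]].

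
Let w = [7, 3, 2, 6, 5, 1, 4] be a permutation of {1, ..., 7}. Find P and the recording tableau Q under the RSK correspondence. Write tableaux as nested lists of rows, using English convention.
P = [[1, 4], [2, 5], [3, 6], [7]], Q = [[1, 4], [2, 5], [3, 7], [6]]

Insert each entry of the permutation into P by Schensted row insertion, recording in Q the position of each new cell.

Insert 7: appended to row 1. P = [[7]], Q = [[1]].
Insert 3: 3 bumps 7 from row 1; 7 starts row 2. P = [[3], [7]], Q = [[1], [2]].
Insert 2: 2 bumps 3 from row 1; 3 bumps 7 from row 2; 7 starts row 3. P = [[2], [3], [7]], Q = [[1], [2], [3]].
Insert 6: appended to row 1. P = [[2, 6], [3], [7]], Q = [[1, 4], [2], [3]].
Insert 5: 5 bumps 6 from row 1; 6 appends to row 2. P = [[2, 5], [3, 6], [7]], Q = [[1, 4], [2, 5], [3]].
Insert 1: 1 bumps 2 from row 1; 2 bumps 3 from row 2; 3 bumps 7 from row 3; 7 starts row 4. P = [[1, 5], [2, 6], [3], [7]], Q = [[1, 4], [2, 5], [3], [6]].
Insert 4: 4 bumps 5 from row 1; 5 bumps 6 from row 2; 6 appends to row 3. P = [[1, 4], [2, 5], [3, 6], [7]], Q = [[1, 4], [2, 5], [3, 7], [6]].

So P = [[1, 4], [2, 5], [3, 6], [7]], Q = [[1, 4], [2, 5], [3, 7], [6]].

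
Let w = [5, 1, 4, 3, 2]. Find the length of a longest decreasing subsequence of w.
4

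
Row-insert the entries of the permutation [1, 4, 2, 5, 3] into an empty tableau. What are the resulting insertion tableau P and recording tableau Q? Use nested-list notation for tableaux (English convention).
P = [[1, 2, 3], [4, 5]], Q = [[1, 2, 4], [3, 5]]

Insert each entry of the permutation into P by Schensted row insertion, recording in Q the position of each new cell.

Insert 1: appended to row 1. P = [[1]].
Insert 4: appended to row 1. P = [[1, 4]].
Insert 2: 2 bumps 4 from row 1; 4 starts row 2. P = [[1, 2], [4]].
Insert 5: appended to row 1. P = [[1, 2, 5], [4]].
Insert 3: 3 bumps 5 from row 1; 5 appends to row 2. P = [[1, 2, 3], [4, 5]].

So P = [[1, 2, 3], [4, 5]], Q = [[1, 2, 4], [3, 5]].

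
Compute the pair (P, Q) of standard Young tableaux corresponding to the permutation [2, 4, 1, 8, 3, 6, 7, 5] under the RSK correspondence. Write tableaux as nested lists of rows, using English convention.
Insert each entry of the permutation into P by Schensted row insertion, recording in Q the position of each new cell.

Insert 2: appended to row 1. P = [[2]].
Insert 4: appended to row 1. P = [[2, 4]].
Insert 1: 1 bumps 2 from row 1; 2 starts row 2. P = [[1, 4], [2]].
Insert 8: appended to row 1. P = [[1, 4, 8], [2]].
Insert 3: 3 bumps 4 from row 1; 4 appends to row 2. P = [[1, 3, 8], [2, 4]].
Insert 6: 6 bumps 8 from row 1; 8 appends to row 2. P = [[1, 3, 6], [2, 4, 8]].
Insert 7: appended to row 1. P = [[1, 3, 6, 7], [2, 4, 8]].
Insert 5: 5 bumps 6 from row 1; 6 bumps 8 from row 2; 8 starts row 3. P = [[1, 3, 5, 7], [2, 4, 6], [8]].

So P = [[1, 3, 5, 7], [2, 4, 6], [8]], Q = [[1, 2, 4, 7], [3, 5, 6], [8]].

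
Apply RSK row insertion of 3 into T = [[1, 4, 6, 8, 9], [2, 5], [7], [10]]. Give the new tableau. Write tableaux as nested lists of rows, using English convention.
[[1, 3, 6, 8, 9], [2, 4], [5], [7], [10]]

In row 1, 3 replaces 4 (the leftmost entry greater than 3); 4 is bumped to row 2. In row 2, 4 replaces 5 (the leftmost entry greater than 4); 5 is bumped to row 3. In row 3, 5 replaces 7 (the leftmost entry greater than 5); 7 is bumped to row 4. In row 4, 7 replaces 10 (the leftmost entry greater than 7); 10 is bumped to row 5. 10 starts a new row 5. The new tableau is [[1, 3, 6, 8, 9], [2, 4], [5], [7], [10]].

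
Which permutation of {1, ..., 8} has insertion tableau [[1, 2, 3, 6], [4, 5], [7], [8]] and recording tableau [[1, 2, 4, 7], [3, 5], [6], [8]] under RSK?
Reverse the RSK construction: for i from n down to 1, find the cell of Q containing i, remove the entry at that cell from P, and reverse-bump it up through P; the value ejected from row 1 is w(i).

Step i=8: Q has 8 at row 4, column 1; remove 8 from row 4 of P and reverse-bump: 8 enters row 3 and ejects 7; 7 enters row 2 and ejects 5; 5 enters row 1 and ejects 3. So w(8) = 3. P is now [[1, 2, 5, 6], [4, 7], [8]].
Step i=7: Q has 7 at row 1, column 4; remove that cell from P, ejecting 6. So w(7) = 6. P is now [[1, 2, 5], [4, 7], [8]].
Step i=6: Q has 6 at row 3, column 1; remove 8 from row 3 of P and reverse-bump: 8 enters row 2 and ejects 7; 7 enters row 1 and ejects 5. So w(6) = 5. P is now [[1, 2, 7], [4, 8]].
Step i=5: Q has 5 at row 2, column 2; remove 8 from row 2 of P and reverse-bump: 8 enters row 1 and ejects 7. So w(5) = 7. P is now [[1, 2, 8], [4]].
Step i=4: Q has 4 at row 1, column 3; remove that cell from P, ejecting 8. So w(4) = 8. P is now [[1, 2], [4]].
Step i=3: Q has 3 at row 2, column 1; remove 4 from row 2 of P and reverse-bump: 4 enters row 1 and ejects 2. So w(3) = 2. P is now [[1, 4]].
Step i=2: Q has 2 at row 1, column 2; remove that cell from P, ejecting 4. So w(2) = 4. P is now [[1]].
Step i=1: Q has 1 at row 1, column 1; remove that cell from P, ejecting 1. So w(1) = 1. P is now [].

So w = 1 4 2 8 7 5 6 3.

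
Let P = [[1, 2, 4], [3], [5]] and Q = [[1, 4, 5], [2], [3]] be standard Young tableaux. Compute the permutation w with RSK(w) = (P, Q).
Reverse the RSK construction: for i from n down to 1, find the cell of Q containing i, remove the entry at that cell from P, and reverse-bump it up through P; the value ejected from row 1 is w(i).

Step i=5: Q has 5 at row 1, column 3; remove that cell from P, ejecting 4. So w(5) = 4. P is now [[1, 2], [3], [5]].
Step i=4: Q has 4 at row 1, column 2; remove that cell from P, ejecting 2. So w(4) = 2. P is now [[1], [3], [5]].
Step i=3: Q has 3 at row 3, column 1; remove 5 from row 3 of P and reverse-bump: 5 enters row 2 and ejects 3; 3 enters row 1 and ejects 1. So w(3) = 1. P is now [[3], [5]].
Step i=2: Q has 2 at row 2, column 1; remove 5 from row 2 of P and reverse-bump: 5 enters row 1 and ejects 3. So w(2) = 3. P is now [[5]].
Step i=1: Q has 1 at row 1, column 1; remove that cell from P, ejecting 5. So w(1) = 5. P is now [].

So w = 5 3 1 2 4.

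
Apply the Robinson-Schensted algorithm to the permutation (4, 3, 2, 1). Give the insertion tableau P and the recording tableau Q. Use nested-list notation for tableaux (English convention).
Insert each entry of the permutation into P by Schensted row insertion, recording in Q the position of each new cell.

Insert 4: appended to row 1. P = [[4]], Q = [[1]].
Insert 3: 3 bumps 4 from row 1; 4 starts row 2. P = [[3], [4]], Q = [[1], [2]].
Insert 2: 2 bumps 3 from row 1; 3 bumps 4 from row 2; 4 starts row 3. P = [[2], [3], [4]], Q = [[1], [2], [3]].
Insert 1: 1 bumps 2 from row 1; 2 bumps 3 from row 2; 3 bumps 4 from row 3; 4 starts row 4. P = [[1], [2], [3], [4]], Q = [[1], [2], [3], [4]].

So P = [[1], [2], [3], [4]], Q = [[1], [2], [3], [4]].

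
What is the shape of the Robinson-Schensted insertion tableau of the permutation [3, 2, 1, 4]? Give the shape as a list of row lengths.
Row-insert each entry into an empty tableau.

After inserting 3: P = [[3]].
After inserting 2: P = [[2], [3]].
After inserting 1: P = [[1], [2], [3]].
After inserting 4: P = [[1, 4], [2], [3]].

The final insertion tableau P = [[1, 4], [2], [3]] has shape [2, 1, 1].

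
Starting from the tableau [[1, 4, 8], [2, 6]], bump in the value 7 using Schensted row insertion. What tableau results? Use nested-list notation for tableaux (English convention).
In row 1, 7 replaces 8 (the leftmost entry greater than 7); 8 is bumped to row 2. 8 is appended to row 2. The new tableau is [[1, 4, 7], [2, 6, 8]].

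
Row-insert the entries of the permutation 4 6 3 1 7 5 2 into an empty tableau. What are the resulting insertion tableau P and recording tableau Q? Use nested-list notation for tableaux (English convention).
Insert each entry of the permutation into P by Schensted row insertion, recording in Q the position of each new cell.

Insert 4: appended to row 1. P = [[4]], Q = [[1]].
Insert 6: appended to row 1. P = [[4, 6]], Q = [[1, 2]].
Insert 3: 3 bumps 4 from row 1; 4 starts row 2. P = [[3, 6], [4]], Q = [[1, 2], [3]].
Insert 1: 1 bumps 3 from row 1; 3 bumps 4 from row 2; 4 starts row 3. P = [[1, 6], [3], [4]], Q = [[1, 2], [3], [4]].
Insert 7: appended to row 1. P = [[1, 6, 7], [3], [4]], Q = [[1, 2, 5], [3], [4]].
Insert 5: 5 bumps 6 from row 1; 6 appends to row 2. P = [[1, 5, 7], [3, 6], [4]], Q = [[1, 2, 5], [3, 6], [4]].
Insert 2: 2 bumps 5 from row 1; 5 bumps 6 from row 2; 6 appends to row 3. P = [[1, 2, 7], [3, 5], [4, 6]], Q = [[1, 2, 5], [3, 6], [4, 7]].

So P = [[1, 2, 7], [3, 5], [4, 6]], Q = [[1, 2, 5], [3, 6], [4, 7]].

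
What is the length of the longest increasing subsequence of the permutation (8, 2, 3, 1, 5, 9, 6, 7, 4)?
5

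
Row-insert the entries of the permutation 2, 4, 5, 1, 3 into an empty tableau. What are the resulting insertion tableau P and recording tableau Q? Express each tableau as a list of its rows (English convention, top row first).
P = [[1, 3, 5], [2, 4]], Q = [[1, 2, 3], [4, 5]]

Insert each entry of the permutation into P by Schensted row insertion, recording in Q the position of each new cell.

After inserting 2: P = [[2]].
After inserting 4: P = [[2, 4]].
After inserting 5: P = [[2, 4, 5]].
After inserting 1: P = [[1, 4, 5], [2]].
After inserting 3: P = [[1, 3, 5], [2, 4]].

So P = [[1, 3, 5], [2, 4]], Q = [[1, 2, 3], [4, 5]].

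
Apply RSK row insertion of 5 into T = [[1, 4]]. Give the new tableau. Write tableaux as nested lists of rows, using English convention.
5 is larger than every entry of row 1, so it is appended to row 1. The new tableau is [[1, 4, 5]].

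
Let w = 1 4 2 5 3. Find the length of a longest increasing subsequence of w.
3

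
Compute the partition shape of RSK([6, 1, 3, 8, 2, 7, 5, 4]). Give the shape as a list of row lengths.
[3, 2, 2, 1]

Row-insert each entry into an empty tableau.

After inserting 6: P = [[6]].
After inserting 1: P = [[1], [6]].
After inserting 3: P = [[1, 3], [6]].
After inserting 8: P = [[1, 3, 8], [6]].
After inserting 2: P = [[1, 2, 8], [3], [6]].
After inserting 7: P = [[1, 2, 7], [3, 8], [6]].
After inserting 5: P = [[1, 2, 5], [3, 7], [6, 8]].
After inserting 4: P = [[1, 2, 4], [3, 5], [6, 7], [8]].

The final insertion tableau P = [[1, 2, 4], [3, 5], [6, 7], [8]] has shape [3, 2, 2, 1].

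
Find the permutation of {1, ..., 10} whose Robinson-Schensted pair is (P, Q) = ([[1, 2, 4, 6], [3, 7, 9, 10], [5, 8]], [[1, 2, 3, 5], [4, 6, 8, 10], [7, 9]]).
Reverse the RSK construction: for i from n down to 1, find the cell of Q containing i, remove the entry at that cell from P, and reverse-bump it up through P; the value ejected from row 1 is w(i).

Step i=10: Q has 10 at row 2, column 4; remove 10 from row 2 of P and reverse-bump: 10 enters row 1 and ejects 6. So w(10) = 6. P is now [[1, 2, 4, 10], [3, 7, 9], [5, 8]].
Step i=9: Q has 9 at row 3, column 2; remove 8 from row 3 of P and reverse-bump: 8 enters row 2 and ejects 7; 7 enters row 1 and ejects 4. So w(9) = 4. P is now [[1, 2, 7, 10], [3, 8, 9], [5]].
Step i=8: Q has 8 at row 2, column 3; remove 9 from row 2 of P and reverse-bump: 9 enters row 1 and ejects 7. So w(8) = 7. P is now [[1, 2, 9, 10], [3, 8], [5]].
Step i=7: Q has 7 at row 3, column 1; remove 5 from row 3 of P and reverse-bump: 5 enters row 2 and ejects 3; 3 enters row 1 and ejects 2. So w(7) = 2. P is now [[1, 3, 9, 10], [5, 8]].
Step i=6: Q has 6 at row 2, column 2; remove 8 from row 2 of P and reverse-bump: 8 enters row 1 and ejects 3. So w(6) = 3. P is now [[1, 8, 9, 10], [5]].
Step i=5: Q has 5 at row 1, column 4; remove that cell from P, ejecting 10. So w(5) = 10. P is now [[1, 8, 9], [5]].
Step i=4: Q has 4 at row 2, column 1; remove 5 from row 2 of P and reverse-bump: 5 enters row 1 and ejects 1. So w(4) = 1. P is now [[5, 8, 9]].
Step i=3: Q has 3 at row 1, column 3; remove that cell from P, ejecting 9. So w(3) = 9. P is now [[5, 8]].
Step i=2: Q has 2 at row 1, column 2; remove that cell from P, ejecting 8. So w(2) = 8. P is now [[5]].
Step i=1: Q has 1 at row 1, column 1; remove that cell from P, ejecting 5. So w(1) = 5. P is now [].

So w = 5 8 9 1 10 3 2 7 4 6.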